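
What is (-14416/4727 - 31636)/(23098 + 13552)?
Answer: -74778894/86622275 ≈ -0.86328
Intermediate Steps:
(-14416/4727 - 31636)/(23098 + 13552) = (-14416*1/4727 - 31636)/36650 = (-14416/4727 - 31636)*(1/36650) = -149557788/4727*1/36650 = -74778894/86622275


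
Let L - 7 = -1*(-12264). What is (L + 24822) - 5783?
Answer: 31310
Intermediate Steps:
L = 12271 (L = 7 - 1*(-12264) = 7 + 12264 = 12271)
(L + 24822) - 5783 = (12271 + 24822) - 5783 = 37093 - 5783 = 31310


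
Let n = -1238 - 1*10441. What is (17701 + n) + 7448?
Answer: 13470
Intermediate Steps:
n = -11679 (n = -1238 - 10441 = -11679)
(17701 + n) + 7448 = (17701 - 11679) + 7448 = 6022 + 7448 = 13470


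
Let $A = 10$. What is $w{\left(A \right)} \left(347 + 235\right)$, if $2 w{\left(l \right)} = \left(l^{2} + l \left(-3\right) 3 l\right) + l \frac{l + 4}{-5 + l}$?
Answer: $-224652$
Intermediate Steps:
$w{\left(l \right)} = - 4 l^{2} + \frac{l \left(4 + l\right)}{2 \left(-5 + l\right)}$ ($w{\left(l \right)} = \frac{\left(l^{2} + l \left(-3\right) 3 l\right) + l \frac{l + 4}{-5 + l}}{2} = \frac{\left(l^{2} + - 3 l 3 l\right) + l \frac{4 + l}{-5 + l}}{2} = \frac{\left(l^{2} + - 9 l l\right) + l \frac{4 + l}{-5 + l}}{2} = \frac{\left(l^{2} - 9 l^{2}\right) + \frac{l \left(4 + l\right)}{-5 + l}}{2} = \frac{- 8 l^{2} + \frac{l \left(4 + l\right)}{-5 + l}}{2} = - 4 l^{2} + \frac{l \left(4 + l\right)}{2 \left(-5 + l\right)}$)
$w{\left(A \right)} \left(347 + 235\right) = \frac{1}{2} \cdot 10 \frac{1}{-5 + 10} \left(4 - 8 \cdot 10^{2} + 41 \cdot 10\right) \left(347 + 235\right) = \frac{1}{2} \cdot 10 \cdot \frac{1}{5} \left(4 - 800 + 410\right) 582 = \frac{1}{2} \cdot 10 \cdot \frac{1}{5} \left(-386\right) 582 = \left(-386\right) 582 = -224652$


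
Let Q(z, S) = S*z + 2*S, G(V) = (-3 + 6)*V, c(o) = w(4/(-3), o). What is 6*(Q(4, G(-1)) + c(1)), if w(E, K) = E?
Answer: -116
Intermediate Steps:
c(o) = -4/3 (c(o) = 4/(-3) = 4*(-⅓) = -4/3)
G(V) = 3*V
Q(z, S) = 2*S + S*z
6*(Q(4, G(-1)) + c(1)) = 6*((3*(-1))*(2 + 4) - 4/3) = 6*(-3*6 - 4/3) = 6*(-18 - 4/3) = 6*(-58/3) = -116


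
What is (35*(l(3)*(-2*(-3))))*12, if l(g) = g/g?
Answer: 2520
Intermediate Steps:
l(g) = 1
(35*(l(3)*(-2*(-3))))*12 = (35*(1*(-2*(-3))))*12 = (35*(1*6))*12 = (35*6)*12 = 210*12 = 2520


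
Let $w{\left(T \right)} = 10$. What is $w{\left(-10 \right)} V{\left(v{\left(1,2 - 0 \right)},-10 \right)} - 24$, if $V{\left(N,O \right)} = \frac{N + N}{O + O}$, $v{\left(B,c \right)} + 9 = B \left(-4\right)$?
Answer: $-11$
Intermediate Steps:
$v{\left(B,c \right)} = -9 - 4 B$ ($v{\left(B,c \right)} = -9 + B \left(-4\right) = -9 - 4 B$)
$V{\left(N,O \right)} = \frac{N}{O}$ ($V{\left(N,O \right)} = \frac{2 N}{2 O} = 2 N \frac{1}{2 O} = \frac{N}{O}$)
$w{\left(-10 \right)} V{\left(v{\left(1,2 - 0 \right)},-10 \right)} - 24 = 10 \frac{-9 - 4}{-10} - 24 = 10 \left(-9 - 4\right) \left(- \frac{1}{10}\right) - 24 = 10 \left(\left(-13\right) \left(- \frac{1}{10}\right)\right) - 24 = 10 \cdot \frac{13}{10} - 24 = 13 - 24 = -11$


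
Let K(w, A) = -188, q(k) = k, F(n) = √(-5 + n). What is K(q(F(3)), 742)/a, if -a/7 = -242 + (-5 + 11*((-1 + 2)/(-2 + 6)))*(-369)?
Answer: 752/16471 ≈ 0.045656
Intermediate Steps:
a = -16471/4 (a = -7*(-242 + (-5 + 11*((-1 + 2)/(-2 + 6)))*(-369)) = -7*(-242 + (-5 + 11*(1/4))*(-369)) = -7*(-242 + (-5 + 11*(1*(¼)))*(-369)) = -7*(-242 + (-5 + 11*(¼))*(-369)) = -7*(-242 + (-5 + 11/4)*(-369)) = -7*(-242 - 9/4*(-369)) = -7*(-242 + 3321/4) = -7*2353/4 = -16471/4 ≈ -4117.8)
K(q(F(3)), 742)/a = -188/(-16471/4) = -188*(-4/16471) = 752/16471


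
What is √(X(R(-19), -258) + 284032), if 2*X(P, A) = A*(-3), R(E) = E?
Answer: √284419 ≈ 533.31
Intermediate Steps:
X(P, A) = -3*A/2 (X(P, A) = (A*(-3))/2 = (-3*A)/2 = -3*A/2)
√(X(R(-19), -258) + 284032) = √(-3/2*(-258) + 284032) = √(387 + 284032) = √284419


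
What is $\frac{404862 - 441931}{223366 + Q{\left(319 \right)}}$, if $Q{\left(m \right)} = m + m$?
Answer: $- \frac{37069}{224004} \approx -0.16548$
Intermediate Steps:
$Q{\left(m \right)} = 2 m$
$\frac{404862 - 441931}{223366 + Q{\left(319 \right)}} = \frac{404862 - 441931}{223366 + 2 \cdot 319} = - \frac{37069}{223366 + 638} = - \frac{37069}{224004}$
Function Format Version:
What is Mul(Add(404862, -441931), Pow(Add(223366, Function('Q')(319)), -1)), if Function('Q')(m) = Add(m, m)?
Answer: Rational(-37069, 224004) ≈ -0.16548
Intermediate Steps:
Function('Q')(m) = Mul(2, m)
Mul(Add(404862, -441931), Pow(Add(223366, Function('Q')(319)), -1)) = Mul(Add(404862, -441931), Pow(Add(223366, Mul(2, 319)), -1)) = Mul(-37069, Pow(Add(223366, 638), -1)) = Mul(-37069, Pow(224004, -1)) = Mul(-37069, Rational(1, 224004)) = Rational(-37069, 224004)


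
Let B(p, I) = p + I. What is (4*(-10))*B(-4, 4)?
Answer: 0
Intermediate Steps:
B(p, I) = I + p
(4*(-10))*B(-4, 4) = (4*(-10))*(4 - 4) = -40*0 = 0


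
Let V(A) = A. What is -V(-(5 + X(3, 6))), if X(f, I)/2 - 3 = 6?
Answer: 23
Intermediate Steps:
X(f, I) = 18 (X(f, I) = 6 + 2*6 = 6 + 12 = 18)
-V(-(5 + X(3, 6))) = -(-1)*(5 + 18) = -(-1)*23 = -1*(-23) = 23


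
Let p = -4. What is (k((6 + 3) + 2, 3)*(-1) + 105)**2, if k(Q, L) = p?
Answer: 11881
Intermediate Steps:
k(Q, L) = -4
(k((6 + 3) + 2, 3)*(-1) + 105)**2 = (-4*(-1) + 105)**2 = (4 + 105)**2 = 109**2 = 11881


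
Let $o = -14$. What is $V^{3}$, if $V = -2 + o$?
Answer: $-4096$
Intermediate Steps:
$V = -16$ ($V = -2 - 14 = -16$)
$V^{3} = \left(-16\right)^{3} = -4096$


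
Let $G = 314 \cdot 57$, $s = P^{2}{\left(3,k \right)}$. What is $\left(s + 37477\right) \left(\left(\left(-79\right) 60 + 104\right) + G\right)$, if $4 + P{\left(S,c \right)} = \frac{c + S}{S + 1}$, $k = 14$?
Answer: $\frac{3976166423}{8} \approx 4.9702 \cdot 10^{8}$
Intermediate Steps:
$P{\left(S,c \right)} = -4 + \frac{S + c}{1 + S}$ ($P{\left(S,c \right)} = -4 + \frac{c + S}{S + 1} = -4 + \frac{S + c}{1 + S}$)
$s = \frac{1}{16}$ ($s = \left(\frac{-4 + 14 - 9}{1 + 3}\right)^{2} = \left(\frac{-4 + 14 - 9}{4}\right)^{2} = \left(\frac{1}{4} \cdot 1\right)^{2} = \left(\frac{1}{4}\right)^{2} = \frac{1}{16} \approx 0.0625$)
$G = 17898$
$\left(s + 37477\right) \left(\left(\left(-79\right) 60 + 104\right) + G\right) = \left(\frac{1}{16} + 37477\right) \left(\left(\left(-79\right) 60 + 104\right) + 17898\right) = \frac{599633 \left(\left(-4740 + 104\right) + 17898\right)}{16} = \frac{599633 \left(-4636 + 17898\right)}{16} = \frac{599633}{16} \cdot 13262 = \frac{3976166423}{8}$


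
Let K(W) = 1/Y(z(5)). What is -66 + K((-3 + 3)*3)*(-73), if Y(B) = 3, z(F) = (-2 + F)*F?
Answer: -271/3 ≈ -90.333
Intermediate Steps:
z(F) = F*(-2 + F)
K(W) = ⅓ (K(W) = 1/3 = ⅓)
-66 + K((-3 + 3)*3)*(-73) = -66 + (⅓)*(-73) = -66 - 73/3 = -271/3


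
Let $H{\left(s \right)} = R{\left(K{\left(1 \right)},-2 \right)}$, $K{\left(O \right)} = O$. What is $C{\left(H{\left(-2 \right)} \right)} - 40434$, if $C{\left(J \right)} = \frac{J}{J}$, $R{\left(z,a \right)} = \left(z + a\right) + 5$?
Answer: $-40433$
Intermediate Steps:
$R{\left(z,a \right)} = 5 + a + z$ ($R{\left(z,a \right)} = \left(a + z\right) + 5 = 5 + a + z$)
$H{\left(s \right)} = 4$ ($H{\left(s \right)} = 5 - 2 + 1 = 4$)
$C{\left(J \right)} = 1$
$C{\left(H{\left(-2 \right)} \right)} - 40434 = 1 - 40434 = -40433$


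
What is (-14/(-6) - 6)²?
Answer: 121/9 ≈ 13.444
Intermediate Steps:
(-14/(-6) - 6)² = (-14*(-⅙) - 6)² = (7/3 - 6)² = (-11/3)² = 121/9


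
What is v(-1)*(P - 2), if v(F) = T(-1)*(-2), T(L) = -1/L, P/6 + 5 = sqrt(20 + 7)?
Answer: 64 - 36*sqrt(3) ≈ 1.6462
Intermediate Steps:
P = -30 + 18*sqrt(3) (P = -30 + 6*sqrt(20 + 7) = -30 + 6*sqrt(27) = -30 + 6*(3*sqrt(3)) = -30 + 18*sqrt(3) ≈ 1.1769)
v(F) = -2 (v(F) = -1/(-1)*(-2) = -1*(-1)*(-2) = 1*(-2) = -2)
v(-1)*(P - 2) = -2*((-30 + 18*sqrt(3)) - 2) = -2*(-32 + 18*sqrt(3)) = 64 - 36*sqrt(3)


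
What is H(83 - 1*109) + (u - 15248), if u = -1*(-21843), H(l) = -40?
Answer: 6555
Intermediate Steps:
u = 21843
H(83 - 1*109) + (u - 15248) = -40 + (21843 - 15248) = -40 + 6595 = 6555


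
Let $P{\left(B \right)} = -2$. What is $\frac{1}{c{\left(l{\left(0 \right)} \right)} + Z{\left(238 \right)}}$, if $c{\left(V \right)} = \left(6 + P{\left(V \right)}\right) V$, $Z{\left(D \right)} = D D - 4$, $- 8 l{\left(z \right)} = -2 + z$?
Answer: $\frac{1}{56641} \approx 1.7655 \cdot 10^{-5}$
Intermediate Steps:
$l{\left(z \right)} = \frac{1}{4} - \frac{z}{8}$ ($l{\left(z \right)} = - \frac{-2 + z}{8} = \frac{1}{4} - \frac{z}{8}$)
$Z{\left(D \right)} = -4 + D^{2}$ ($Z{\left(D \right)} = D^{2} - 4 = -4 + D^{2}$)
$c{\left(V \right)} = 4 V$ ($c{\left(V \right)} = \left(6 - 2\right) V = 4 V$)
$\frac{1}{c{\left(l{\left(0 \right)} \right)} + Z{\left(238 \right)}} = \frac{1}{4 \left(\frac{1}{4} - 0\right) - \left(4 - 238^{2}\right)} = \frac{1}{4 \left(\frac{1}{4} + 0\right) + \left(-4 + 56644\right)} = \frac{1}{4 \cdot \frac{1}{4} + 56640} = \frac{1}{1 + 56640} = \frac{1}{56641}$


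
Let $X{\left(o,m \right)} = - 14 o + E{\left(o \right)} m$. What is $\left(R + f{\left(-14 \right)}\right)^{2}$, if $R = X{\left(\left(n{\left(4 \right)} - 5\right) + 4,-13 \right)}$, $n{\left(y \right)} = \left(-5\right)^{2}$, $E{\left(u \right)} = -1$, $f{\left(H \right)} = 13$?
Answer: $96100$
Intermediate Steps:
$n{\left(y \right)} = 25$
$X{\left(o,m \right)} = - m - 14 o$ ($X{\left(o,m \right)} = - 14 o - m = - m - 14 o$)
$R = -323$ ($R = \left(-1\right) \left(-13\right) - 14 \left(\left(25 - 5\right) + 4\right) = 13 - 14 \left(20 + 4\right) = 13 - 336 = -323$)
$\left(R + f{\left(-14 \right)}\right)^{2} = \left(-323 + 13\right)^{2} = \left(-310\right)^{2} = 96100$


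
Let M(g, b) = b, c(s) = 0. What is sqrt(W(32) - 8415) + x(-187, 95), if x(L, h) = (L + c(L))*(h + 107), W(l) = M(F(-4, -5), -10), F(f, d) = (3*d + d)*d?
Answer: -37774 + 5*I*sqrt(337) ≈ -37774.0 + 91.788*I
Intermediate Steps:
F(f, d) = 4*d**2 (F(f, d) = (4*d)*d = 4*d**2)
W(l) = -10
x(L, h) = L*(107 + h) (x(L, h) = (L + 0)*(h + 107) = L*(107 + h))
sqrt(W(32) - 8415) + x(-187, 95) = sqrt(-10 - 8415) - 187*(107 + 95) = sqrt(-8425) - 187*202 = 5*I*sqrt(337) - 37774 = -37774 + 5*I*sqrt(337)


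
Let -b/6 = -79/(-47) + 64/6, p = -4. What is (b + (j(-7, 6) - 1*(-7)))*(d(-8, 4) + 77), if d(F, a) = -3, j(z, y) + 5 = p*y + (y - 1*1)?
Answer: -316794/47 ≈ -6740.3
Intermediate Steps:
j(z, y) = -6 - 3*y (j(z, y) = -5 + (-4*y + (y - 1*1)) = -5 + (-4*y + (y - 1)) = -5 + (-4*y + (-1 + y)) = -5 + (-1 - 3*y) = -6 - 3*y)
b = -3482/47 (b = -6*(-79/(-47) + 64/6) = -6*(-79*(-1/47) + 64*(1/6)) = -6*(79/47 + 32/3) = -6*1741/141 = -3482/47 ≈ -74.085)
(b + (j(-7, 6) - 1*(-7)))*(d(-8, 4) + 77) = (-3482/47 + ((-6 - 3*6) - 1*(-7)))*(-3 + 77) = (-3482/47 + ((-6 - 18) + 7))*74 = (-3482/47 + (-24 + 7))*74 = (-3482/47 - 17)*74 = -4281/47*74 = -316794/47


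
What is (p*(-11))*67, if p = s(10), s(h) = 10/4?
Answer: -3685/2 ≈ -1842.5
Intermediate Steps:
s(h) = 5/2 (s(h) = 10*(1/4) = 5/2)
p = 5/2 ≈ 2.5000
(p*(-11))*67 = ((5/2)*(-11))*67 = -55/2*67 = -3685/2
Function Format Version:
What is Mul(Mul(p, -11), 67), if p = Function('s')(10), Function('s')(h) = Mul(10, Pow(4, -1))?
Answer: Rational(-3685, 2) ≈ -1842.5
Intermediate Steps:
Function('s')(h) = Rational(5, 2) (Function('s')(h) = Mul(10, Rational(1, 4)) = Rational(5, 2))
p = Rational(5, 2) ≈ 2.5000
Mul(Mul(p, -11), 67) = Mul(Mul(Rational(5, 2), -11), 67) = Mul(Rational(-55, 2), 67) = Rational(-3685, 2)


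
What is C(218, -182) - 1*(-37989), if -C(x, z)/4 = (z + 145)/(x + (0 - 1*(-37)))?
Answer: 9687343/255 ≈ 37990.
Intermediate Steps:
C(x, z) = -4*(145 + z)/(37 + x) (C(x, z) = -4*(z + 145)/(x + (0 - 1*(-37))) = -4*(145 + z)/(x + (0 + 37)) = -4*(145 + z)/(x + 37) = -4*(145 + z)/(37 + x))
C(218, -182) - 1*(-37989) = 4*(-145 - 1*(-182))/(37 + 218) - 1*(-37989) = 4*(-145 + 182)/255 + 37989 = 4*(1/255)*37 + 37989 = 148/255 + 37989 = 9687343/255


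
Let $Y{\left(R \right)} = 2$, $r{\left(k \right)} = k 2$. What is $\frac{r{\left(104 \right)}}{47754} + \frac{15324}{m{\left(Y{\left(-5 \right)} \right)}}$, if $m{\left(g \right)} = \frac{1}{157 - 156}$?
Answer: $\frac{365891252}{23877} \approx 15324.0$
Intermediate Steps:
$r{\left(k \right)} = 2 k$
$m{\left(g \right)} = 1$ ($m{\left(g \right)} = 1^{-1} = 1$)
$\frac{r{\left(104 \right)}}{47754} + \frac{15324}{m{\left(Y{\left(-5 \right)} \right)}} = \frac{2 \cdot 104}{47754} + \frac{15324}{1} = 208 \cdot \frac{1}{47754} + 15324 \cdot 1 = \frac{104}{23877} + 15324 = \frac{365891252}{23877}$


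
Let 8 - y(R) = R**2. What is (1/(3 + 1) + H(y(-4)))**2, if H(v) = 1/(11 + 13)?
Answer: 49/576 ≈ 0.085069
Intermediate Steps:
y(R) = 8 - R**2
H(v) = 1/24
(1/(3 + 1) + H(y(-4)))**2 = (1/(3 + 1) + 1/24)**2 = (1/4 + 1/24)**2 = (7/24)**2 = 49/576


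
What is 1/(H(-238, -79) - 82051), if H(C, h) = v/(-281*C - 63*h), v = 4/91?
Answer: -6538805/536515489051 ≈ -1.2188e-5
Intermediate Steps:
v = 4/91 (v = 4*(1/91) = 4/91 ≈ 0.043956)
H(C, h) = 4/(91*(-281*C - 63*h))
1/(H(-238, -79) - 82051) = 1/(-4/(5733*(-79) + 25571*(-238)) - 82051) = 1/(-4/(-452907 - 6085898) - 82051) = 1/(-4/(-6538805) - 82051) = 1/(-4*(-1/6538805) - 82051) = 1/(4/6538805 - 82051) = 1/(-536515489051/6538805) = -6538805/536515489051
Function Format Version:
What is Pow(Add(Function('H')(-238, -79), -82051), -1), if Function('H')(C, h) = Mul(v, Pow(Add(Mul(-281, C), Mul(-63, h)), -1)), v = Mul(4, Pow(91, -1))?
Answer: Rational(-6538805, 536515489051) ≈ -1.2188e-5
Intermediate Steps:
v = Rational(4, 91) (v = Mul(4, Rational(1, 91)) = Rational(4, 91) ≈ 0.043956)
Function('H')(C, h) = Mul(Rational(4, 91), Pow(Add(Mul(-281, C), Mul(-63, h)), -1))
Pow(Add(Function('H')(-238, -79), -82051), -1) = Pow(Add(Mul(-4, Pow(Add(Mul(5733, -79), Mul(25571, -238)), -1)), -82051), -1) = Pow(Add(Mul(-4, Pow(Add(-452907, -6085898), -1)), -82051), -1) = Pow(Add(Mul(-4, Pow(-6538805, -1)), -82051), -1) = Pow(Add(Mul(-4, Rational(-1, 6538805)), -82051), -1) = Pow(Add(Rational(4, 6538805), -82051), -1) = Pow(Rational(-536515489051, 6538805), -1) = Rational(-6538805, 536515489051)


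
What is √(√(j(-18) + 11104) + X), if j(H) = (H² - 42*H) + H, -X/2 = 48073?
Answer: √(-96146 + √12166) ≈ 309.9*I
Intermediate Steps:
X = -96146 (X = -2*48073 = -96146)
j(H) = H² - 41*H
√(√(j(-18) + 11104) + X) = √(√(-18*(-41 - 18) + 11104) - 96146) = √(√(-18*(-59) + 11104) - 96146) = √(√(1062 + 11104) - 96146) = √(√12166 - 96146) = √(-96146 + √12166)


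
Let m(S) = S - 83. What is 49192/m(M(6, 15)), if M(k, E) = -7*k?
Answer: -49192/125 ≈ -393.54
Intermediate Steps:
m(S) = -83 + S
49192/m(M(6, 15)) = 49192/(-83 - 7*6) = 49192/(-83 - 42) = 49192/(-125) = 49192*(-1/125) = -49192/125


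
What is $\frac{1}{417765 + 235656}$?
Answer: $\frac{1}{653421} \approx 1.5304 \cdot 10^{-6}$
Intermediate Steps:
$\frac{1}{417765 + 235656} = \frac{1}{653421}$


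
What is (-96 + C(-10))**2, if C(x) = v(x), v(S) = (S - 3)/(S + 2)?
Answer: 570025/64 ≈ 8906.6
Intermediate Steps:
v(S) = (-3 + S)/(2 + S)
C(x) = (-3 + x)/(2 + x)
(-96 + C(-10))**2 = (-96 + (-3 - 10)/(2 - 10))**2 = (-96 - 13/(-8))**2 = (-96 - 1/8*(-13))**2 = (-96 + 13/8)**2 = (-755/8)**2 = 570025/64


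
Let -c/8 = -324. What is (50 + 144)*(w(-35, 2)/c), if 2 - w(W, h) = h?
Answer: 0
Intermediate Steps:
c = 2592 (c = -8*(-324) = 2592)
w(W, h) = 2 - h
(50 + 144)*(w(-35, 2)/c) = (50 + 144)*((2 - 1*2)/2592) = 194*((2 - 2)*(1/2592)) = 194*(0*(1/2592)) = 194*0 = 0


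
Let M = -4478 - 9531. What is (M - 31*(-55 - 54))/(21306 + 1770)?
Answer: -5315/11538 ≈ -0.46065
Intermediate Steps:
M = -14009
(M - 31*(-55 - 54))/(21306 + 1770) = (-14009 - 31*(-55 - 54))/(21306 + 1770) = (-14009 - 31*(-109))/23076 = (-14009 - 1*(-3379))*(1/23076) = (-14009 + 3379)*(1/23076) = -10630*1/23076 = -5315/11538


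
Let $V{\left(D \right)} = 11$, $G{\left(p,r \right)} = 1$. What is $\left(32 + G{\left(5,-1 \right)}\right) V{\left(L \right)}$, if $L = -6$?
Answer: $363$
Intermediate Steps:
$\left(32 + G{\left(5,-1 \right)}\right) V{\left(L \right)} = \left(32 + 1\right) 11 = 33 \cdot 11 = 363$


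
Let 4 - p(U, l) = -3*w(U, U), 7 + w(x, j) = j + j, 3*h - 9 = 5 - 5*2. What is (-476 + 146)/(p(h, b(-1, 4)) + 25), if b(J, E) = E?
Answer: -165/8 ≈ -20.625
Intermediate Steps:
h = 4/3 (h = 3 + (5 - 5*2)/3 = 3 + (5 - 10)/3 = 3 + (⅓)*(-5) = 3 - 5/3 = 4/3 ≈ 1.3333)
w(x, j) = -7 + 2*j (w(x, j) = -7 + (j + j) = -7 + 2*j)
p(U, l) = -17 + 6*U (p(U, l) = 4 - (-3)*(-7 + 2*U) = 4 - (21 - 6*U) = 4 + (-21 + 6*U) = -17 + 6*U)
(-476 + 146)/(p(h, b(-1, 4)) + 25) = (-476 + 146)/((-17 + 6*(4/3)) + 25) = -330/((-17 + 8) + 25) = -330/(-9 + 25) = -330/16 = -330*1/16 = -165/8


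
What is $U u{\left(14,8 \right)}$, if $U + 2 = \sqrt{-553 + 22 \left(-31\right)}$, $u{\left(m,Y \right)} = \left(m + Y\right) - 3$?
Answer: $-38 + 19 i \sqrt{1235} \approx -38.0 + 667.71 i$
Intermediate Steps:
$u{\left(m,Y \right)} = -3 + Y + m$ ($u{\left(m,Y \right)} = \left(Y + m\right) - 3 = -3 + Y + m$)
$U = -2 + i \sqrt{1235}$ ($U = -2 + \sqrt{-553 + 22 \left(-31\right)} = -2 + \sqrt{-553 - 682} = -2 + \sqrt{-1235} = -2 + i \sqrt{1235} \approx -2.0 + 35.143 i$)
$U u{\left(14,8 \right)} = \left(-2 + i \sqrt{1235}\right) \left(-3 + 8 + 14\right) = \left(-2 + i \sqrt{1235}\right) 19 = -38 + 19 i \sqrt{1235}$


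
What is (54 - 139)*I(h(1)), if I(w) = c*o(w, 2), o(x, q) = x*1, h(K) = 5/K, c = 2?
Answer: -850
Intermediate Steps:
o(x, q) = x
I(w) = 2*w
(54 - 139)*I(h(1)) = (54 - 139)*(2*(5/1)) = -170*5*1 = -170*5 = -85*10 = -850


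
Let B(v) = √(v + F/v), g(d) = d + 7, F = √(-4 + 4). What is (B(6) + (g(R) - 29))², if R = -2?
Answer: (-24 + √6)² ≈ 464.42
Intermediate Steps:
F = 0 (F = √0 = 0)
g(d) = 7 + d
B(v) = √v (B(v) = √(v + 0/v) = √(v + 0) = √v)
(B(6) + (g(R) - 29))² = (√6 + ((7 - 2) - 29))² = (√6 + (5 - 29))² = (√6 - 24)² = (-24 + √6)²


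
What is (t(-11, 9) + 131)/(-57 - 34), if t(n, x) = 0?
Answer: -131/91 ≈ -1.4396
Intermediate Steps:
(t(-11, 9) + 131)/(-57 - 34) = (0 + 131)/(-57 - 34) = 131/(-91) = -1/91*131 = -131/91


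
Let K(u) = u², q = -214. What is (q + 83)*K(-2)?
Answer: -524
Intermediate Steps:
(q + 83)*K(-2) = (-214 + 83)*(-2)² = -131*4 = -524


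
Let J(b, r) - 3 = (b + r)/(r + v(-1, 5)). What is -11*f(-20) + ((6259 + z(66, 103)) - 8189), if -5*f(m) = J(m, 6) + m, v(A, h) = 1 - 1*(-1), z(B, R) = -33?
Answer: -8017/4 ≈ -2004.3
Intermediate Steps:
v(A, h) = 2 (v(A, h) = 1 + 1 = 2)
J(b, r) = 3 + (b + r)/(2 + r) (J(b, r) = 3 + (b + r)/(r + 2) = 3 + (b + r)/(2 + r))
f(m) = -¾ - 9*m/40 (f(m) = -((6 + m + 4*6)/(2 + 6) + m)/5 = -((6 + m + 24)/8 + m)/5 = -((30 + m)/8 + m)/5 = -((15/4 + m/8) + m)/5 = -(15/4 + 9*m/8)/5 = -¾ - 9*m/40)
-11*f(-20) + ((6259 + z(66, 103)) - 8189) = -11*(-¾ - 9/40*(-20)) + ((6259 - 33) - 8189) = -11*(-¾ + 9/2) + (6226 - 8189) = -11*15/4 - 1963 = -165/4 - 1963 = -8017/4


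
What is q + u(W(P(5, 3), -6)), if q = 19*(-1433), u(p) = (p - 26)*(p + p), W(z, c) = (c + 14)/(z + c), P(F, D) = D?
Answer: -243667/9 ≈ -27074.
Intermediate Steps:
W(z, c) = (14 + c)/(c + z)
u(p) = 2*p*(-26 + p) (u(p) = (-26 + p)*(2*p) = 2*p*(-26 + p))
q = -27227
q + u(W(P(5, 3), -6)) = -27227 + 2*((14 - 6)/(-6 + 3))*(-26 + (14 - 6)/(-6 + 3)) = -27227 + 2*(8/(-3))*(-26 + 8/(-3)) = -27227 + 2*(-1/3*8)*(-26 - 1/3*8) = -27227 + 2*(-8/3)*(-26 - 8/3) = -27227 + 2*(-8/3)*(-86/3) = -27227 + 1376/9 = -243667/9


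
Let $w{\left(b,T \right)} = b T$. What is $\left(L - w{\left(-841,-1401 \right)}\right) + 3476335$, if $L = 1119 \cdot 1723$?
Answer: $4226131$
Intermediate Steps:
$w{\left(b,T \right)} = T b$
$L = 1928037$
$\left(L - w{\left(-841,-1401 \right)}\right) + 3476335 = \left(1928037 - \left(-1401\right) \left(-841\right)\right) + 3476335 = \left(1928037 - 1178241\right) + 3476335 = 749796 + 3476335 = 4226131$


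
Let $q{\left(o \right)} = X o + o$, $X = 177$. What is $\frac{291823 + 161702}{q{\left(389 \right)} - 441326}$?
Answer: $- \frac{151175}{124028} \approx -1.2189$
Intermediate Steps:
$q{\left(o \right)} = 178 o$ ($q{\left(o \right)} = 177 o + o = 178 o$)
$\frac{291823 + 161702}{q{\left(389 \right)} - 441326} = \frac{291823 + 161702}{178 \cdot 389 - 441326} = \frac{453525}{69242 - 441326} = \frac{453525}{-372084} = 453525 \left(- \frac{1}{372084}\right) = - \frac{151175}{124028}$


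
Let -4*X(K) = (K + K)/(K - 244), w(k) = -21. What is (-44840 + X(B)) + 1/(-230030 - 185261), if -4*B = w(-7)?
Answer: -35567339801199/793205810 ≈ -44840.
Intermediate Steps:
B = 21/4 (B = -¼*(-21) = 21/4 ≈ 5.2500)
X(K) = -K/(2*(-244 + K)) (X(K) = -(K + K)/(4*(K - 244)) = -2*K/(4*(-244 + K)) = -K/(2*(-244 + K)))
(-44840 + X(B)) + 1/(-230030 - 185261) = (-44840 - 1*21/4/(-488 + 2*(21/4))) + 1/(-230030 - 185261) = (-44840 - 1*21/4/(-488 + 21/2)) + 1/(-415291) = (-44840 - 1*21/4/(-955/2)) - 1/415291 = (-44840 - 1*21/4*(-2/955)) - 1/415291 = (-44840 + 21/1910) - 1/415291 = -85644379/1910 - 1/415291 = -35567339801199/793205810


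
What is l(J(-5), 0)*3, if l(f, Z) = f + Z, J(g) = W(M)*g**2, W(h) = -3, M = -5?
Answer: -225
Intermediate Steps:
J(g) = -3*g**2
l(f, Z) = Z + f
l(J(-5), 0)*3 = (0 - 3*(-5)**2)*3 = (0 - 3*25)*3 = (0 - 75)*3 = -75*3 = -225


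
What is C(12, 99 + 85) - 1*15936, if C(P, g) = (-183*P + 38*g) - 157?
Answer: -11297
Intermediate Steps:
C(P, g) = -157 - 183*P + 38*g
C(12, 99 + 85) - 1*15936 = (-157 - 183*12 + 38*(99 + 85)) - 1*15936 = (-157 - 2196 + 38*184) - 15936 = (-157 - 2196 + 6992) - 15936 = 4639 - 15936 = -11297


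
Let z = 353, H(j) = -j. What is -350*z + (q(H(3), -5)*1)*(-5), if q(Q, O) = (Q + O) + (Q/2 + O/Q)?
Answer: -741065/6 ≈ -1.2351e+5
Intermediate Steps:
q(Q, O) = O + 3*Q/2 + O/Q (q(Q, O) = (O + Q) + (Q*(1/2) + O/Q) = (O + Q) + (Q/2 + O/Q) = O + 3*Q/2 + O/Q)
-350*z + (q(H(3), -5)*1)*(-5) = -350*353 + ((-5 + 3*(-1*3)/2 - 5/((-1*3)))*1)*(-5) = -123550 + ((-5 + (3/2)*(-3) - 5/(-3))*1)*(-5) = -123550 + ((-5 - 9/2 - 5*(-1/3))*1)*(-5) = -123550 + ((-5 - 9/2 + 5/3)*1)*(-5) = -123550 - 47/6*1*(-5) = -123550 - 47/6*(-5) = -123550 + 235/6 = -741065/6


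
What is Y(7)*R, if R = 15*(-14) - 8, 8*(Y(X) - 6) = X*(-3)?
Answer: -2943/4 ≈ -735.75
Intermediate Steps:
Y(X) = 6 - 3*X/8 (Y(X) = 6 + (X*(-3))/8 = 6 + (-3*X)/8 = 6 - 3*X/8)
R = -218 (R = -210 - 8 = -218)
Y(7)*R = (6 - 3/8*7)*(-218) = (6 - 21/8)*(-218) = (27/8)*(-218) = -2943/4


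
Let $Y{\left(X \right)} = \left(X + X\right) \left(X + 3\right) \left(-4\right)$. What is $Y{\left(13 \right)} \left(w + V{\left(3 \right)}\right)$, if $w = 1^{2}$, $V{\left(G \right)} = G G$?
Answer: $-16640$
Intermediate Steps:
$V{\left(G \right)} = G^{2}$
$Y{\left(X \right)} = - 8 X \left(3 + X\right)$ ($Y{\left(X \right)} = 2 X \left(3 + X\right) \left(-4\right) = - 8 X \left(3 + X\right)$)
$w = 1$
$Y{\left(13 \right)} \left(w + V{\left(3 \right)}\right) = \left(-8\right) 13 \left(3 + 13\right) \left(1 + 3^{2}\right) = \left(-8\right) 13 \cdot 16 \left(1 + 9\right) = \left(-1664\right) 10 = -16640$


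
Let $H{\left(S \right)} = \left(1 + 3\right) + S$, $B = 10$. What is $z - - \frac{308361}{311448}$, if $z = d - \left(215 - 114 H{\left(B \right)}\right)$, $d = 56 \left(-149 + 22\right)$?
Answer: $- \frac{594866709}{103816} \approx -5730.0$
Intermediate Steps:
$H{\left(S \right)} = 4 + S$
$d = -7112$ ($d = 56 \left(-127\right) = -7112$)
$z = -5731$ ($z = -7112 - \left(215 - 114 \left(4 + 10\right)\right) = -7112 - \left(215 - 1596\right) = -7112 - -1381 = -7112 + 1381 = -5731$)
$z - - \frac{308361}{311448} = -5731 - - \frac{308361}{311448} = -5731 - \left(-308361\right) \frac{1}{311448} = -5731 - - \frac{102787}{103816} = -5731 + \frac{102787}{103816} = - \frac{594866709}{103816}$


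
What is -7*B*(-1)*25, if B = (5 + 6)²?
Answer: 21175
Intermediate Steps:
B = 121 (B = 11² = 121)
-7*B*(-1)*25 = -847*(-1)*25 = -7*(-121)*25 = 847*25 = 21175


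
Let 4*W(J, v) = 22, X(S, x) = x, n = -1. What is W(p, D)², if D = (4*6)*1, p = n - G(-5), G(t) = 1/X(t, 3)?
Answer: 121/4 ≈ 30.250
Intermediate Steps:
G(t) = ⅓ (G(t) = 1/3 = ⅓)
p = -4/3 (p = -1 - 1*⅓ = -1 - ⅓ = -4/3 ≈ -1.3333)
D = 24 (D = 24*1 = 24)
W(J, v) = 11/2 (W(J, v) = (¼)*22 = 11/2)
W(p, D)² = (11/2)² = 121/4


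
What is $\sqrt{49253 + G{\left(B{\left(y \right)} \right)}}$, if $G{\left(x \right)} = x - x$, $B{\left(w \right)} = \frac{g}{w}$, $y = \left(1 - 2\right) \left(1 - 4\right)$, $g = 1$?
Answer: $\sqrt{49253} \approx 221.93$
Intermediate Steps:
$y = 3$ ($y = \left(-1\right) \left(-3\right) = 3$)
$B{\left(w \right)} = \frac{1}{w}$ ($B{\left(w \right)} = 1 \frac{1}{w} = \frac{1}{w}$)
$G{\left(x \right)} = 0$
$\sqrt{49253 + G{\left(B{\left(y \right)} \right)}} = \sqrt{49253 + 0} = \sqrt{49253}$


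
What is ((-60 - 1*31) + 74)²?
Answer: 289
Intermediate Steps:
((-60 - 1*31) + 74)² = ((-60 - 31) + 74)² = (-91 + 74)² = (-17)² = 289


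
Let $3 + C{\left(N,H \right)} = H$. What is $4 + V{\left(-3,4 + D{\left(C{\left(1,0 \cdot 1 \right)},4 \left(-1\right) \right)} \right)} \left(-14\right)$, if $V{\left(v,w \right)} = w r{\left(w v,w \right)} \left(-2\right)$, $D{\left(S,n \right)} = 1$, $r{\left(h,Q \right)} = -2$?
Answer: $-276$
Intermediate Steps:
$C{\left(N,H \right)} = -3 + H$
$V{\left(v,w \right)} = 4 w$ ($V{\left(v,w \right)} = w \left(-2\right) \left(-2\right) = - 2 w \left(-2\right) = 4 w$)
$4 + V{\left(-3,4 + D{\left(C{\left(1,0 \cdot 1 \right)},4 \left(-1\right) \right)} \right)} \left(-14\right) = 4 + 4 \left(4 + 1\right) \left(-14\right) = 4 + 4 \cdot 5 \left(-14\right) = 4 + 20 \left(-14\right) = 4 - 280 = -276$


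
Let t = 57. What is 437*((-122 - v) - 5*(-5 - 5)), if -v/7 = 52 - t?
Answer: -46759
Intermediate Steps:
v = 35 (v = -7*(52 - 1*57) = -7*(52 - 57) = -7*(-5) = 35)
437*((-122 - v) - 5*(-5 - 5)) = 437*((-122 - 1*35) - 5*(-5 - 5)) = 437*((-122 - 35) - 5*(-10)) = 437*(-157 + 50) = 437*(-107) = -46759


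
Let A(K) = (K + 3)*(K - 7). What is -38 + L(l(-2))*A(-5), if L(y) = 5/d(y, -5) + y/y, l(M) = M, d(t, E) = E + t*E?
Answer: 10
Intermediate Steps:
A(K) = (-7 + K)*(3 + K) (A(K) = (3 + K)*(-7 + K) = (-7 + K)*(3 + K))
d(t, E) = E + E*t
L(y) = 1 + 5/(-5 - 5*y) (L(y) = 5/((-5*(1 + y))) + y/y = 5/(-5 - 5*y) + 1 = 1 + 5/(-5 - 5*y))
-38 + L(l(-2))*A(-5) = -38 + (-2/(1 - 2))*(-21 + (-5)² - 4*(-5)) = -38 + (-2/(-1))*(-21 + 25 + 20) = -38 - 2*(-1)*24 = -38 + 2*24 = -38 + 48 = 10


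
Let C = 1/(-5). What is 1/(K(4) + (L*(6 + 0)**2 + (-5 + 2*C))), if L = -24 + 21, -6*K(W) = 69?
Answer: -10/1249 ≈ -0.0080064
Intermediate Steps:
C = -1/5 ≈ -0.20000
K(W) = -23/2 (K(W) = -1/6*69 = -23/2)
L = -3
1/(K(4) + (L*(6 + 0)**2 + (-5 + 2*C))) = 1/(-23/2 + (-3*(6 + 0)**2 + (-5 + 2*(-1/5)))) = 1/(-23/2 + (-3*6**2 + (-5 - 2/5))) = 1/(-23/2 + (-3*36 - 27/5)) = 1/(-23/2 + (-108 - 27/5)) = 1/(-23/2 - 567/5) = 1/(-1249/10) = -10/1249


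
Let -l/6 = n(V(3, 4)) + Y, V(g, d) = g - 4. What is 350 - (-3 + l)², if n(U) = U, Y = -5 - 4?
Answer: -2899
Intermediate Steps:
V(g, d) = -4 + g
Y = -9
l = 60 (l = -6*((-4 + 3) - 9) = -6*(-1 - 9) = -6*(-10) = 60)
350 - (-3 + l)² = 350 - (-3 + 60)² = 350 - 1*57² = 350 - 1*3249 = 350 - 3249 = -2899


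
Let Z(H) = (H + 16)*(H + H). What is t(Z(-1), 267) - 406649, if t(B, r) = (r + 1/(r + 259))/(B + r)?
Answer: -50693537195/124662 ≈ -4.0665e+5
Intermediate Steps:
Z(H) = 2*H*(16 + H) (Z(H) = (16 + H)*(2*H) = 2*H*(16 + H))
t(B, r) = (r + 1/(259 + r))/(B + r)
t(Z(-1), 267) - 406649 = (1 + 267**2 + 259*267)/(267**2 + 259*(2*(-1)*(16 - 1)) + 259*267 + (2*(-1)*(16 - 1))*267) - 406649 = (1 + 71289 + 69153)/(71289 + 259*(2*(-1)*15) + 69153 + (2*(-1)*15)*267) - 406649 = 140443/(71289 + 259*(-30) + 69153 - 30*267) - 406649 = 140443/(71289 - 7770 + 69153 - 8010) - 406649 = 140443/124662 - 406649 = -50693537195/124662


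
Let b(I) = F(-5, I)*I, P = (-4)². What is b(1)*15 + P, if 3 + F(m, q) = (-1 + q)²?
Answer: -29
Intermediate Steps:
F(m, q) = -3 + (-1 + q)²
P = 16
b(I) = I*(-3 + (-1 + I)²) (b(I) = (-3 + (-1 + I)²)*I = I*(-3 + (-1 + I)²))
b(1)*15 + P = (1*(-3 + (-1 + 1)²))*15 + 16 = (1*(-3 + 0²))*15 + 16 = (1*(-3 + 0))*15 + 16 = (1*(-3))*15 + 16 = -3*15 + 16 = -45 + 16 = -29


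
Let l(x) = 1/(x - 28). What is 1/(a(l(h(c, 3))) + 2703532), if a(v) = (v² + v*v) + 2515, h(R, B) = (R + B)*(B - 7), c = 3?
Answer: 1352/3658575545 ≈ 3.6954e-7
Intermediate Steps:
h(R, B) = (-7 + B)*(B + R) (h(R, B) = (B + R)*(-7 + B) = (-7 + B)*(B + R))
l(x) = 1/(-28 + x)
a(v) = 2515 + 2*v² (a(v) = (v² + v²) + 2515 = 2*v² + 2515 = 2515 + 2*v²)
1/(a(l(h(c, 3))) + 2703532) = 1/((2515 + 2*(1/(-28 + (3² - 7*3 - 7*3 + 3*3)))²) + 2703532) = 1/((2515 + 2*(1/(-28 + (9 - 21 - 21 + 9)))²) + 2703532) = 1/((2515 + 2*(1/(-28 - 24))²) + 2703532) = 1/((2515 + 2*(1/(-52))²) + 2703532) = 1/((2515 + 2*(-1/52)²) + 2703532) = 1/((2515 + 2*(1/2704)) + 2703532) = 1/((2515 + 1/1352) + 2703532) = 1/(3400281/1352 + 2703532) = 1/(3658575545/1352) = 1352/3658575545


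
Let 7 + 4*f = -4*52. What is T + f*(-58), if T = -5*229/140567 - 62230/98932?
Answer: 10836221266905/3476643611 ≈ 3116.9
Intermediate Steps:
f = -215/4 (f = -7/4 + (-4*52)/4 = -7/4 + (¼)*(-208) = -7/4 - 52 = -215/4 ≈ -53.750)
T = -4430380775/6953287222 (T = -1145*1/140567 - 62230*1/98932 = -1145/140567 - 31115/49466 = -4430380775/6953287222 ≈ -0.63716)
T + f*(-58) = -4430380775/6953287222 - 215/4*(-58) = -4430380775/6953287222 + 6235/2 = 10836221266905/3476643611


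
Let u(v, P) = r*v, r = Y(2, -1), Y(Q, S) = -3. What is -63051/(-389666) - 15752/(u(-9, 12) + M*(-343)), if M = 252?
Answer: 11586192691/33670649394 ≈ 0.34410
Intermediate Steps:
r = -3
u(v, P) = -3*v
-63051/(-389666) - 15752/(u(-9, 12) + M*(-343)) = -63051/(-389666) - 15752/(-3*(-9) + 252*(-343)) = -63051*(-1/389666) - 15752/(27 - 86436) = 63051/389666 - 15752/(-86409) = 63051/389666 - 15752*(-1/86409) = 63051/389666 + 15752/86409 = 11586192691/33670649394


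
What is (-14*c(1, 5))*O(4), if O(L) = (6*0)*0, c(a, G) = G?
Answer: 0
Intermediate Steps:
O(L) = 0 (O(L) = 0*0 = 0)
(-14*c(1, 5))*O(4) = -14*5*0 = -70*0 = 0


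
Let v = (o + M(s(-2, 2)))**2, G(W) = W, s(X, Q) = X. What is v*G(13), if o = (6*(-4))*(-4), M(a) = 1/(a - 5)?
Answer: 5853133/49 ≈ 1.1945e+5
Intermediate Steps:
M(a) = 1/(-5 + a)
o = 96 (o = -24*(-4) = 96)
v = 450241/49 (v = (96 + 1/(-5 - 2))**2 = (96 + 1/(-7))**2 = (96 - 1/7)**2 = (671/7)**2 = 450241/49 ≈ 9188.6)
v*G(13) = (450241/49)*13 = 5853133/49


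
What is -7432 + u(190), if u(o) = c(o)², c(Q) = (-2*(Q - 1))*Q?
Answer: 5158104968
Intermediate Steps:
c(Q) = Q*(2 - 2*Q) (c(Q) = (-2*(-1 + Q))*Q = (2 - 2*Q)*Q = Q*(2 - 2*Q))
u(o) = 4*o²*(1 - o)² (u(o) = (2*o*(1 - o))² = 4*o²*(1 - o)²)
-7432 + u(190) = -7432 + 4*190²*(-1 + 190)² = -7432 + 4*36100*189² = -7432 + 4*36100*35721 = -7432 + 5158112400 = 5158104968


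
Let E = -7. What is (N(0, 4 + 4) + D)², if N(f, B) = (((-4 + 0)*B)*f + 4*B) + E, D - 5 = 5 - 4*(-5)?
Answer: 3025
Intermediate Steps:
D = 30 (D = 5 + (5 - 4*(-5)) = 5 + (5 + 20) = 5 + 25 = 30)
N(f, B) = -7 + 4*B - 4*B*f (N(f, B) = (((-4 + 0)*B)*f + 4*B) - 7 = ((-4*B)*f + 4*B) - 7 = (-4*B*f + 4*B) - 7 = (4*B - 4*B*f) - 7 = -7 + 4*B - 4*B*f)
(N(0, 4 + 4) + D)² = ((-7 + 4*(4 + 4) - 4*(4 + 4)*0) + 30)² = ((-7 + 4*8 - 4*8*0) + 30)² = ((-7 + 32 + 0) + 30)² = (25 + 30)² = 55² = 3025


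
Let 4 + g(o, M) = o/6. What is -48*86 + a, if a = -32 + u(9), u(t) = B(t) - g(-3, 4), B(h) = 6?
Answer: -8299/2 ≈ -4149.5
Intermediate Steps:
g(o, M) = -4 + o/6
u(t) = 21/2 (u(t) = 6 - (-4 + (⅙)*(-3)) = 6 - (-4 - ½) = 6 - 1*(-9/2) = 6 + 9/2 = 21/2)
a = -43/2 (a = -32 + 21/2 = -43/2 ≈ -21.500)
-48*86 + a = -48*86 - 43/2 = -4128 - 43/2 = -8299/2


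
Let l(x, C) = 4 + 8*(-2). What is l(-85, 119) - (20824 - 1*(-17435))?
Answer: -38271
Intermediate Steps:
l(x, C) = -12 (l(x, C) = 4 - 16 = -12)
l(-85, 119) - (20824 - 1*(-17435)) = -12 - (20824 - 1*(-17435)) = -12 - (20824 + 17435) = -12 - 1*38259 = -12 - 38259 = -38271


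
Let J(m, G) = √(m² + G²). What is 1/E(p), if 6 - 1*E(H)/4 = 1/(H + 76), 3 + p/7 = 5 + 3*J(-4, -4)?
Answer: 369/8878 + 3*√2/31073 ≈ 0.041700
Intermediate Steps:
J(m, G) = √(G² + m²)
p = 14 + 84*√2 (p = -21 + 7*(5 + 3*√((-4)² + (-4)²)) = -21 + 7*(5 + 3*√(16 + 16)) = -21 + 7*(5 + 3*√32) = -21 + 7*(5 + 3*(4*√2)) = -21 + 7*(5 + 12*√2) = -21 + (35 + 84*√2) = 14 + 84*√2 ≈ 132.79)
E(H) = 24 - 4/(76 + H) (E(H) = 24 - 4/(H + 76) = 24 - 4/(76 + H))
1/E(p) = 1/(4*(455 + 6*(14 + 84*√2))/(76 + (14 + 84*√2))) = 1/(4*(455 + (84 + 504*√2))/(90 + 84*√2)) = 1/(4*(539 + 504*√2)/(90 + 84*√2)) = (90 + 84*√2)/(4*(539 + 504*√2))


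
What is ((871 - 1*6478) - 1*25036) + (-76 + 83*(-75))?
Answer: -36944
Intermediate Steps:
((871 - 1*6478) - 1*25036) + (-76 + 83*(-75)) = ((871 - 6478) - 25036) + (-76 - 6225) = (-5607 - 25036) - 6301 = -30643 - 6301 = -36944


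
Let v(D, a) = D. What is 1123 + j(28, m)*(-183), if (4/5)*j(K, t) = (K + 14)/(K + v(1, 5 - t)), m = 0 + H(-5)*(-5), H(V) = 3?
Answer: 45919/58 ≈ 791.71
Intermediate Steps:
m = -15 (m = 0 + 3*(-5) = 0 - 15 = -15)
j(K, t) = 5*(14 + K)/(4*(1 + K)) (j(K, t) = 5*((K + 14)/(K + 1))/4 = 5*((14 + K)/(1 + K))/4 = 5*(14 + K)/(4*(1 + K)))
1123 + j(28, m)*(-183) = 1123 + (5*(14 + 28)/(4*(1 + 28)))*(-183) = 1123 + ((5/4)*42/29)*(-183) = 1123 + ((5/4)*(1/29)*42)*(-183) = 1123 + (105/58)*(-183) = 1123 - 19215/58 = 45919/58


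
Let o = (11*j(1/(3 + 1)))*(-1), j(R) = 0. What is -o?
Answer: 0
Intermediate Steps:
o = 0 (o = (11*0)*(-1) = 0*(-1) = 0)
-o = -1*0 = 0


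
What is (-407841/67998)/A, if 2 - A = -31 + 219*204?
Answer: 19421/144554034 ≈ 0.00013435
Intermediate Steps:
A = -44643 (A = 2 - (-31 + 219*204) = 2 - (-31 + 44676) = 2 - 1*44645 = 2 - 44645 = -44643)
(-407841/67998)/A = -407841/67998/(-44643) = -407841*1/67998*(-1/44643) = -19421/3238*(-1/44643) = 19421/144554034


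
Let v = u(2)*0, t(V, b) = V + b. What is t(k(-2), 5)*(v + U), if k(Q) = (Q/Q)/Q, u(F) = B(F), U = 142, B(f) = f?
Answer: 639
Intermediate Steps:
u(F) = F
k(Q) = 1/Q
v = 0 (v = 2*0 = 0)
t(k(-2), 5)*(v + U) = (1/(-2) + 5)*(0 + 142) = (-½ + 5)*142 = (9/2)*142 = 639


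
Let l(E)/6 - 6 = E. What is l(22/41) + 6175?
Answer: 254783/41 ≈ 6214.2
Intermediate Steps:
l(E) = 36 + 6*E
l(22/41) + 6175 = (36 + 6*(22/41)) + 6175 = (36 + 132/41) + 6175 = 1608/41 + 6175 = 254783/41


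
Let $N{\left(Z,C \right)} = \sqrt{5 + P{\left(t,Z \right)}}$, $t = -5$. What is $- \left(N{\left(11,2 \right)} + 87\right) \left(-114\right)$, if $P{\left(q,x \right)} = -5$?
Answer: $9918$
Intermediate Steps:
$N{\left(Z,C \right)} = 0$ ($N{\left(Z,C \right)} = \sqrt{5 - 5} = \sqrt{0} = 0$)
$- \left(N{\left(11,2 \right)} + 87\right) \left(-114\right) = - \left(0 + 87\right) \left(-114\right) = - 87 \left(-114\right) = \left(-1\right) \left(-9918\right) = 9918$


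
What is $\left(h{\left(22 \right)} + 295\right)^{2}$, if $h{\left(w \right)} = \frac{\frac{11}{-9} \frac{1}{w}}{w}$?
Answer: $\frac{13646678761}{156816} \approx 87024.0$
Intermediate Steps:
$h{\left(w \right)} = - \frac{11}{9 w^{2}}$ ($h{\left(w \right)} = \frac{11 \left(- \frac{1}{9}\right) \frac{1}{w}}{w} = \frac{\left(- \frac{11}{9}\right) \frac{1}{w}}{w} = - \frac{11}{9 w^{2}}$)
$\left(h{\left(22 \right)} + 295\right)^{2} = \left(- \frac{11}{9 \cdot 484} + 295\right)^{2} = \left(\left(- \frac{11}{9}\right) \frac{1}{484} + 295\right)^{2} = \left(- \frac{1}{396} + 295\right)^{2} = \left(\frac{116819}{396}\right)^{2} = \frac{13646678761}{156816}$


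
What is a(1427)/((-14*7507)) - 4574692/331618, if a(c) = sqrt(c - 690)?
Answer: -2287346/165809 - sqrt(737)/105098 ≈ -13.795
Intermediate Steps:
a(c) = sqrt(-690 + c)
a(1427)/((-14*7507)) - 4574692/331618 = sqrt(-690 + 1427)/((-14*7507)) - 4574692/331618 = sqrt(737)/(-105098) - 4574692*1/331618 = sqrt(737)*(-1/105098) - 2287346/165809 = -sqrt(737)/105098 - 2287346/165809 = -2287346/165809 - sqrt(737)/105098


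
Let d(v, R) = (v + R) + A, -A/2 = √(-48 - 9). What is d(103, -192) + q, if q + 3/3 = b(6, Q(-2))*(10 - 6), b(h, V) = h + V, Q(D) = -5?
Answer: -86 - 2*I*√57 ≈ -86.0 - 15.1*I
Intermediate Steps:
A = -2*I*√57 (A = -2*√(-48 - 9) = -2*I*√57 ≈ -15.1*I)
b(h, V) = V + h
d(v, R) = R + v - 2*I*√57 (d(v, R) = (v + R) - 2*I*√57 = (R + v) - 2*I*√57 = R + v - 2*I*√57)
q = 3 (q = -1 + (-5 + 6)*(10 - 6) = -1 + 1*4 = -1 + 4 = 3)
d(103, -192) + q = (-192 + 103 - 2*I*√57) + 3 = (-89 - 2*I*√57) + 3 = -86 - 2*I*√57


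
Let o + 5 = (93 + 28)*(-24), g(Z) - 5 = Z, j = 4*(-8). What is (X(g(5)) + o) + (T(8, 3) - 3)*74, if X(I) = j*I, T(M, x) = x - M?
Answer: -3821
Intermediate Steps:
j = -32
g(Z) = 5 + Z
X(I) = -32*I
o = -2909 (o = -5 + (93 + 28)*(-24) = -5 + 121*(-24) = -5 - 2904 = -2909)
(X(g(5)) + o) + (T(8, 3) - 3)*74 = (-32*(5 + 5) - 2909) + ((3 - 1*8) - 3)*74 = (-32*10 - 2909) + ((3 - 8) - 3)*74 = (-320 - 2909) + (-5 - 3)*74 = -3229 - 8*74 = -3229 - 592 = -3821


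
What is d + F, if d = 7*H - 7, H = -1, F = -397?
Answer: -411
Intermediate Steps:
d = -14 (d = 7*(-1) - 7 = -7 - 7 = -14)
d + F = -14 - 397 = -411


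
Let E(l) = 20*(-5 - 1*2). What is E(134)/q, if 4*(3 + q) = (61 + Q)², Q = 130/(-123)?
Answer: -8472240/54179581 ≈ -0.15637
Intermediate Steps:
Q = -130/123 (Q = 130*(-1/123) = -130/123 ≈ -1.0569)
E(l) = -140 (E(l) = 20*(-5 - 2) = 20*(-7) = -140)
q = 54179581/60516 (q = -3 + (61 - 130/123)²/4 = -3 + (7373/123)²/4 = -3 + (¼)*(54361129/15129) = -3 + 54361129/60516 = 54179581/60516 ≈ 895.29)
E(134)/q = -140/54179581/60516 = -140*60516/54179581 = -8472240/54179581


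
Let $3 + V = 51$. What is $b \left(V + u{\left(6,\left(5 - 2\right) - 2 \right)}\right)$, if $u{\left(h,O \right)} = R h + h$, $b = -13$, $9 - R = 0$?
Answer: $-1404$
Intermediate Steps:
$R = 9$ ($R = 9 - 0 = 9 + 0 = 9$)
$V = 48$ ($V = -3 + 51 = 48$)
$u{\left(h,O \right)} = 10 h$ ($u{\left(h,O \right)} = 9 h + h = 10 h$)
$b \left(V + u{\left(6,\left(5 - 2\right) - 2 \right)}\right) = - 13 \left(48 + 10 \cdot 6\right) = - 13 \left(48 + 60\right) = \left(-13\right) 108 = -1404$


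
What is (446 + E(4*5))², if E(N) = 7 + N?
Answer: 223729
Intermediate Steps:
(446 + E(4*5))² = (446 + (7 + 4*5))² = (446 + (7 + 20))² = (446 + 27)² = 473² = 223729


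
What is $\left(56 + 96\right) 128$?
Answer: $19456$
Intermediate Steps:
$\left(56 + 96\right) 128 = 152 \cdot 128 = 19456$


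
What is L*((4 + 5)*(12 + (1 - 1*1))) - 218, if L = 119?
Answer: 12634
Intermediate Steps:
L*((4 + 5)*(12 + (1 - 1*1))) - 218 = 119*((4 + 5)*(12 + (1 - 1*1))) - 218 = 119*(9*(12 + (1 - 1))) - 218 = 119*(9*(12 + 0)) - 218 = 119*(9*12) - 218 = 119*108 - 218 = 12852 - 218 = 12634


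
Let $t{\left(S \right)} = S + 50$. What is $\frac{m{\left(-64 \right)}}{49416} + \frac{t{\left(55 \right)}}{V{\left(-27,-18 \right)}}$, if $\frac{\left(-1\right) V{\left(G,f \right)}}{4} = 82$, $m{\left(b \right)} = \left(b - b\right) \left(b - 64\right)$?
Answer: $- \frac{105}{328} \approx -0.32012$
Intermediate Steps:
$m{\left(b \right)} = 0$ ($m{\left(b \right)} = 0 \left(-64 + b\right) = 0$)
$V{\left(G,f \right)} = -328$ ($V{\left(G,f \right)} = \left(-4\right) 82 = -328$)
$t{\left(S \right)} = 50 + S$
$\frac{m{\left(-64 \right)}}{49416} + \frac{t{\left(55 \right)}}{V{\left(-27,-18 \right)}} = \frac{0}{49416} + \frac{50 + 55}{-328} = 0 \cdot \frac{1}{49416} + 105 \left(- \frac{1}{328}\right) = 0 - \frac{105}{328} = - \frac{105}{328}$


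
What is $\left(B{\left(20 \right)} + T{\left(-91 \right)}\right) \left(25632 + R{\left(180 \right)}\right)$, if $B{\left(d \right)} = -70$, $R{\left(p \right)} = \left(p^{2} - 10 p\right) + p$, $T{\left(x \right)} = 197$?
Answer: $7164324$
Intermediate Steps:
$R{\left(p \right)} = p^{2} - 9 p$
$\left(B{\left(20 \right)} + T{\left(-91 \right)}\right) \left(25632 + R{\left(180 \right)}\right) = \left(-70 + 197\right) \left(25632 + 180 \left(-9 + 180\right)\right) = 127 \left(25632 + 180 \cdot 171\right) = 127 \left(25632 + 30780\right) = 127 \cdot 56412 = 7164324$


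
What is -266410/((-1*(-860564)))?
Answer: -133205/430282 ≈ -0.30958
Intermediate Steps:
-266410/((-1*(-860564))) = -266410/860564 = -266410*1/860564 = -133205/430282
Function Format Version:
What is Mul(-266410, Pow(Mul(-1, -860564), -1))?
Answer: Rational(-133205, 430282) ≈ -0.30958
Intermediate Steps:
Mul(-266410, Pow(Mul(-1, -860564), -1)) = Mul(-266410, Pow(860564, -1)) = Mul(-266410, Rational(1, 860564)) = Rational(-133205, 430282)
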